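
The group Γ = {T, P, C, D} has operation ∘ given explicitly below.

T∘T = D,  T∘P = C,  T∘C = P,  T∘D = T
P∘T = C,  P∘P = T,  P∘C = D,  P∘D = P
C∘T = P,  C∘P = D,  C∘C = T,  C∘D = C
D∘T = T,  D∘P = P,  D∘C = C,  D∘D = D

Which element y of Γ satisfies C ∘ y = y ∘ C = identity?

P

First locate the identity: row D matches the header, so D is the identity.
Scan row C for D: C ∘ P = D. Hence C^(-1) = P.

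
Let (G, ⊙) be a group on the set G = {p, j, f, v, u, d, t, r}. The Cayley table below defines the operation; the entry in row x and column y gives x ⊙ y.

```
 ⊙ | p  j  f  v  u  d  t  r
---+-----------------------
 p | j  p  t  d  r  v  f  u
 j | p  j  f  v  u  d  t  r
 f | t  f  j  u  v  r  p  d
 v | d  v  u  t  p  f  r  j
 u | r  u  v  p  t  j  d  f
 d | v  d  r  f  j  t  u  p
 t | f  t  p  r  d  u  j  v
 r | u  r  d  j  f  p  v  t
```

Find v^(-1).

r

First locate the identity: row j matches the header, so j is the identity.
Scan row v for j: v ⊙ r = j. Hence v^(-1) = r.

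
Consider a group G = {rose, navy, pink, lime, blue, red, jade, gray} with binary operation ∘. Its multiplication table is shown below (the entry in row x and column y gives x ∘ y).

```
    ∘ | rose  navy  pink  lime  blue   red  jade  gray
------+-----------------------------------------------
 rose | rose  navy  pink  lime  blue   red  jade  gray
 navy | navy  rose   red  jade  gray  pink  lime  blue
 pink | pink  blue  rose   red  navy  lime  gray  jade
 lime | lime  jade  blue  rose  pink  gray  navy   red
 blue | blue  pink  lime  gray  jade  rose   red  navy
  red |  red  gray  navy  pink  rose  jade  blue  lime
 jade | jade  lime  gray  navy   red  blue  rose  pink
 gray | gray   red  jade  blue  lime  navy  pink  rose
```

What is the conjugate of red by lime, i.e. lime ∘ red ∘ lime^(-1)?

The identity is rose. In row lime, the entry rose sits in column lime, so lime^(-1) = lime.
lime ∘ red = gray
gray ∘ lime = blue

blue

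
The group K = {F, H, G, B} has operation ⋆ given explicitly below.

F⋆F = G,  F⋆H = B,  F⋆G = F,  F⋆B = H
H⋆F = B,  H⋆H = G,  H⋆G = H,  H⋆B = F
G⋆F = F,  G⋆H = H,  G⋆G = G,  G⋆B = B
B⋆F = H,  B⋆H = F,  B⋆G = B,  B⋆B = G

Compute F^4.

G

F^1 = F
F^2 = F ⋆ F = G
F^3 = G ⋆ F = F
F^4 = F ⋆ F = G
(Structurally, K here is isomorphic to the Klein four-group V_4.)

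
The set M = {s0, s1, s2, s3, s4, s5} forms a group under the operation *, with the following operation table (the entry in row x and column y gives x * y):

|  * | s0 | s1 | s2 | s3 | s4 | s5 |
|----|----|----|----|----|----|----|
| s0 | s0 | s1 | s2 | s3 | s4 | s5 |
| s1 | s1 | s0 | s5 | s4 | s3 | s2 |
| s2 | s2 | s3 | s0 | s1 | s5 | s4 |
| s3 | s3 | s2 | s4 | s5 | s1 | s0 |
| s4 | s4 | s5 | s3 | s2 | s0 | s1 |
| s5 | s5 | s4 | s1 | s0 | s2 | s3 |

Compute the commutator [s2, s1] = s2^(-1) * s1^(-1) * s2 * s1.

Identity is s0; from the table s2^(-1) = s2 and s1^(-1) = s1.
s2 * s1 = s3
s3 * s2 = s4
s4 * s1 = s5

s5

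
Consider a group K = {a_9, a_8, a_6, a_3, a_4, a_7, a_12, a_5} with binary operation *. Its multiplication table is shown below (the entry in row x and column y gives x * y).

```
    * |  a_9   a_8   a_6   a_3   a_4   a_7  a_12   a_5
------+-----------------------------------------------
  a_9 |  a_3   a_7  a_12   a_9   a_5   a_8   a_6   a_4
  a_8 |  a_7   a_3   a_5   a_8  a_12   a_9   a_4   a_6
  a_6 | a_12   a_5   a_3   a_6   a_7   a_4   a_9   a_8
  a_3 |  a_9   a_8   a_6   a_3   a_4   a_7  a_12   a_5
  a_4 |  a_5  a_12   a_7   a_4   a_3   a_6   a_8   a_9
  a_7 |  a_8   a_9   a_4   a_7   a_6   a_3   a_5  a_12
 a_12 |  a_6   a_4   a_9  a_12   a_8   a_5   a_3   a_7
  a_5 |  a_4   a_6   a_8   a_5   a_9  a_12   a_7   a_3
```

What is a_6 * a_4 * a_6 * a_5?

a_6 * a_4 = a_7
a_7 * a_6 = a_4
a_4 * a_5 = a_9

a_9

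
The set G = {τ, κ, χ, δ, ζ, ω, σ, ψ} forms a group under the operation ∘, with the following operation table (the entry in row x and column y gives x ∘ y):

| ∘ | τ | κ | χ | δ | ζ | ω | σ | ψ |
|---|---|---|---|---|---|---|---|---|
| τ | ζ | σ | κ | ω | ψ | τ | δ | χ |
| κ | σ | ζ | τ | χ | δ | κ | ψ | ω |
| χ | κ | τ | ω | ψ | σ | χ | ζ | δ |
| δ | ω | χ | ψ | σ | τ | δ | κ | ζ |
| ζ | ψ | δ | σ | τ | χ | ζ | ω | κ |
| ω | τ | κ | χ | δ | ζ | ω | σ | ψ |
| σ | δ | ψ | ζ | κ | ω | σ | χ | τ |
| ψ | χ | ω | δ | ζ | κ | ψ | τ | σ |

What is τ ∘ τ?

ζ

Read row τ, column τ: τ ∘ τ = ζ.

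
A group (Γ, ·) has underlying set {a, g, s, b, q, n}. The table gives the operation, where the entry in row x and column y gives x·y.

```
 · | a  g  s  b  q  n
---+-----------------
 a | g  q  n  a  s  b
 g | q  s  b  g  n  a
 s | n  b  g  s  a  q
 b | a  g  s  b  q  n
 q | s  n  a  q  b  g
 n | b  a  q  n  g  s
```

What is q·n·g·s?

q·n = g
g·g = s
s·s = g

g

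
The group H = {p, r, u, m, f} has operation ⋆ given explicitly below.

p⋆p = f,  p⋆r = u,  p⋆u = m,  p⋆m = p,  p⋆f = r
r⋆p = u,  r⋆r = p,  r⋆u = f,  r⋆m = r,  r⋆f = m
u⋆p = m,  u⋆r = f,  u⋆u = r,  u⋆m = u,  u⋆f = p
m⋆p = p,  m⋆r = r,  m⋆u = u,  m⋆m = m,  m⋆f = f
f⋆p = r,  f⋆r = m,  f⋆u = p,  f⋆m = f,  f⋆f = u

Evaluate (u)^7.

u^1 = u
u^2 = u ⋆ u = r
u^3 = r ⋆ u = f
u^4 = f ⋆ u = p
u^5 = p ⋆ u = m
u^6 = m ⋆ u = u
u^7 = u ⋆ u = r

r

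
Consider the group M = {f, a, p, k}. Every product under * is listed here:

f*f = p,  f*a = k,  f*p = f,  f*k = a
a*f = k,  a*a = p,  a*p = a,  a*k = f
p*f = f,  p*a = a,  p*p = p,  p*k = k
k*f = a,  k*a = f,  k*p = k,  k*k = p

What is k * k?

Read row k, column k: k * k = p.

p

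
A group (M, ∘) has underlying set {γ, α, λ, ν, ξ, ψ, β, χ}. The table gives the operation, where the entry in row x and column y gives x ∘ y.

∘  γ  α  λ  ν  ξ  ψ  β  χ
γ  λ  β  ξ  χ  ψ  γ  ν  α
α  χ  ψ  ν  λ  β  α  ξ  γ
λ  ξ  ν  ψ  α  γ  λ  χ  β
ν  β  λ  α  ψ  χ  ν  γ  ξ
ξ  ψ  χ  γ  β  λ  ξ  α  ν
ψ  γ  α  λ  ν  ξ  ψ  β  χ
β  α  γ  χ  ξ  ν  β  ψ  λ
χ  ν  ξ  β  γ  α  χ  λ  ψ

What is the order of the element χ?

2

The identity element is ψ (its row matches the header).
χ^1 = χ
χ^2 = χ ∘ χ = ψ
The first power of χ equal to the identity is χ^2, so ord(χ) = 2.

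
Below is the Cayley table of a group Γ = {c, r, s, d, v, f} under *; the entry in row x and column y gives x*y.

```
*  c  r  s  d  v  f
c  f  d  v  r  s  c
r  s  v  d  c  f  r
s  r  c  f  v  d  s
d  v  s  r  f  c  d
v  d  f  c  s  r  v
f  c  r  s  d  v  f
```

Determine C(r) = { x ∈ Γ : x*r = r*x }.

{f, r, v}

Compare row r with column r entry by entry.
v*r = f = r*v, so v commutes with r.
d*r = s but r*d = c, so d does not.
Collecting the elements that commute with r: C(r) = {f, r, v}.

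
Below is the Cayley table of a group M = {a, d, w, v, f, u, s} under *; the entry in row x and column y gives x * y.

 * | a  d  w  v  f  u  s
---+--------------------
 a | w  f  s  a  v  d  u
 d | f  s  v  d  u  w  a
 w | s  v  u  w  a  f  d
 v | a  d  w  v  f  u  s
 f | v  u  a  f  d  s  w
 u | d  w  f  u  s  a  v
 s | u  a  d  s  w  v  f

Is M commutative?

Check whether the table is symmetric across its main diagonal.
Every entry (row x, col y) equals the entry (row y, col x), so M is abelian.
(In fact M ≅ the cyclic group Z_7.)

Yes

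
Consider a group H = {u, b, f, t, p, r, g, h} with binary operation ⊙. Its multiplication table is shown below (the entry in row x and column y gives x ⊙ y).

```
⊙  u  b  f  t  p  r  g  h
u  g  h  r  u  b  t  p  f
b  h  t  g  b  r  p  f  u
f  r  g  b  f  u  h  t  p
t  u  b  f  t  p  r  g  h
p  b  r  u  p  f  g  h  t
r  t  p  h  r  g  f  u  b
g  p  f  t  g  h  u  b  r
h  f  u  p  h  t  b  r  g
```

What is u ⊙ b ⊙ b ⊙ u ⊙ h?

u ⊙ b = h
h ⊙ b = u
u ⊙ u = g
g ⊙ h = r
(Structurally, H here is isomorphic to the cyclic group Z_8.)

r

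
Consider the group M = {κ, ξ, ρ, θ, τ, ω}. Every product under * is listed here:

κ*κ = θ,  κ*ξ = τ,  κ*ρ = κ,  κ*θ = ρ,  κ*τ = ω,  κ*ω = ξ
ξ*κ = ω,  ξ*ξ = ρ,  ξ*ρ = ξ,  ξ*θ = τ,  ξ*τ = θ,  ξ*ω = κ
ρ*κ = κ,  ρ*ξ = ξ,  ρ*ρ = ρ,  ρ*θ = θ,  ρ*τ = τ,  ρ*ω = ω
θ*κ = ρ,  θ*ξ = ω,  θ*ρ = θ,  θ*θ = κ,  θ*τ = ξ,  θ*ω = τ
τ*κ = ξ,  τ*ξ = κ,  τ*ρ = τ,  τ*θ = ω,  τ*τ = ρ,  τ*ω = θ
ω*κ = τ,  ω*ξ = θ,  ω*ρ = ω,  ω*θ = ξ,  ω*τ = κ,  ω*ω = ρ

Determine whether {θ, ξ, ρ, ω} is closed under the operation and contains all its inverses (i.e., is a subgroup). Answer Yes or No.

No

θ * θ = κ, which is not in {θ, ξ, ρ, ω}.
The subset is not closed under *, so it is not a subgroup.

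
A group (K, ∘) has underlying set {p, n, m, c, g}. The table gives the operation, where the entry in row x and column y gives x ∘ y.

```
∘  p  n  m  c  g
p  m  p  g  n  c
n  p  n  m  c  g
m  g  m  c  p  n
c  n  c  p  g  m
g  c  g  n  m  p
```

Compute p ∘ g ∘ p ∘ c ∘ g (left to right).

p ∘ g = c
c ∘ p = n
n ∘ c = c
c ∘ g = m

m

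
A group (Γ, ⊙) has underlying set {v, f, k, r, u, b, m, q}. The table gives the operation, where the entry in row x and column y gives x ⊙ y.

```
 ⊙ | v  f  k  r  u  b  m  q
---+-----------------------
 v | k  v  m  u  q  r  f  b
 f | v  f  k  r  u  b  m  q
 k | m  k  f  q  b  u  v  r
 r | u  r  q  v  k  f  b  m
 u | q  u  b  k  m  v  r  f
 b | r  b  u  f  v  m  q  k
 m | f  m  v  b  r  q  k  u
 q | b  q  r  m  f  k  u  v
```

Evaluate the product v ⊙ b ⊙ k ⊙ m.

u

v ⊙ b = r
r ⊙ k = q
q ⊙ m = u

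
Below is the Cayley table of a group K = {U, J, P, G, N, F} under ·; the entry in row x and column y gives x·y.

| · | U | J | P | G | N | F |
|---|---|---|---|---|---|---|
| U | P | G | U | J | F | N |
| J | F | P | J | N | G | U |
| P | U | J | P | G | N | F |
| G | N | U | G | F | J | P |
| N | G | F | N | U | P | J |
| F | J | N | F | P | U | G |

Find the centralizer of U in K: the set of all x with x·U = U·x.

{P, U}

Compare row U with column U entry by entry.
G·U = N but U·G = J, so G does not.
Collecting the elements that commute with U: C(U) = {P, U}.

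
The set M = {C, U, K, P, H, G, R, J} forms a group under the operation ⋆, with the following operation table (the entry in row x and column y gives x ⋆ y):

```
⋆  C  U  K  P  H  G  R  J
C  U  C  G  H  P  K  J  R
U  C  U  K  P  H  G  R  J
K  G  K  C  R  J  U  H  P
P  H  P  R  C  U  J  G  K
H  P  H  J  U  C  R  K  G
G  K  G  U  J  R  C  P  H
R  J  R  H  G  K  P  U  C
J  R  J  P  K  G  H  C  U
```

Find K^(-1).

G

First locate the identity: row U matches the header, so U is the identity.
Scan row K for U: K ⋆ G = U. Hence K^(-1) = G.
(Structurally, M here is isomorphic to Z_2 x Z_4.)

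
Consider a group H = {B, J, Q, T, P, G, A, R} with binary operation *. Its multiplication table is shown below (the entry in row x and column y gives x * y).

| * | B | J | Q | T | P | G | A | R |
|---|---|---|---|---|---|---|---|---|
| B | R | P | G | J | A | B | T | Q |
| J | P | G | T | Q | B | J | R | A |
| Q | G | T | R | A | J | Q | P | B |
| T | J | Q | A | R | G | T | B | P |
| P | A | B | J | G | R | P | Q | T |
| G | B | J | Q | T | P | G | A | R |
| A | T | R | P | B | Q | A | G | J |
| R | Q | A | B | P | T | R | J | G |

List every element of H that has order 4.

Identity is G. Compute the order of each non-identity element by repeated multiplication:
  B: B → R → Q → G  (order 4)
  J: J → G  (order 2)
  Q: Q → R → B → G  (order 4)
  T: T → R → P → G  (order 4)
  P: P → R → T → G  (order 4)
  A: A → G  (order 2)
  R: R → G  (order 2)
Elements of order 4: {B, P, Q, T}.

{B, P, Q, T}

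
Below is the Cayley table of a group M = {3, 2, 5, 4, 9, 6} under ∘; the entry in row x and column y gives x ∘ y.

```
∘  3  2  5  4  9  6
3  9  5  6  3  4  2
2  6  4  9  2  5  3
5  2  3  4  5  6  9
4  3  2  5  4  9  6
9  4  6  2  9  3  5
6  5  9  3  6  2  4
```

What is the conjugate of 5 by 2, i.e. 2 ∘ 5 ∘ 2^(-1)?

6

The identity is 4. In row 2, the entry 4 sits in column 2, so 2^(-1) = 2.
2 ∘ 5 = 9
9 ∘ 2 = 6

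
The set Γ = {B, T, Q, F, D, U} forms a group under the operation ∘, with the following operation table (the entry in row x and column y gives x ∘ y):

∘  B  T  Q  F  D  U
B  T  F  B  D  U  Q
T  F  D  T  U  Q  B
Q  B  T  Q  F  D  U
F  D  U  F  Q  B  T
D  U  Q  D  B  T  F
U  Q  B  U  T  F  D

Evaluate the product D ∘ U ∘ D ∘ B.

T

D ∘ U = F
F ∘ D = B
B ∘ B = T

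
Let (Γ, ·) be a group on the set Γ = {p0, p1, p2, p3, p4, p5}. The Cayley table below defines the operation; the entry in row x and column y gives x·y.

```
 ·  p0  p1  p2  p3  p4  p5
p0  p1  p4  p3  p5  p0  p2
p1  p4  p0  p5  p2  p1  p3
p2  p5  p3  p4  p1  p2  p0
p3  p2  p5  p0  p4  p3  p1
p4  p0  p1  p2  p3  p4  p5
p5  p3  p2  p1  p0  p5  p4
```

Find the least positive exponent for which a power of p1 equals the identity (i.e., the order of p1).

The identity element is p4 (its row matches the header).
p1^1 = p1
p1^2 = p1·p1 = p0
p1^3 = p0·p1 = p4
The first power of p1 equal to the identity is p1^3, so ord(p1) = 3.

3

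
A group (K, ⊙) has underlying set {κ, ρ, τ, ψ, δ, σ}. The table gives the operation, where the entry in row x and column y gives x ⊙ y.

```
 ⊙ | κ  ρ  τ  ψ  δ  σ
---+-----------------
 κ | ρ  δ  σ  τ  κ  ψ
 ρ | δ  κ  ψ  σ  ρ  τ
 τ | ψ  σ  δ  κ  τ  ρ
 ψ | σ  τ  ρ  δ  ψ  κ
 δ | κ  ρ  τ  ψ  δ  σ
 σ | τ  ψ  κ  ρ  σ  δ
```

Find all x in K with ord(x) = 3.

{κ, ρ}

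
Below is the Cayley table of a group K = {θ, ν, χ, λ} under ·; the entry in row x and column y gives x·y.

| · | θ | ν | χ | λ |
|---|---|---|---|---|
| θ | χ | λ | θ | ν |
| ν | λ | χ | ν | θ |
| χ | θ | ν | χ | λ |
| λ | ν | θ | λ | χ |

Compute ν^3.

ν

ν^1 = ν
ν^2 = ν·ν = χ
ν^3 = χ·ν = ν
(Structurally, K here is isomorphic to the Klein four-group V_4.)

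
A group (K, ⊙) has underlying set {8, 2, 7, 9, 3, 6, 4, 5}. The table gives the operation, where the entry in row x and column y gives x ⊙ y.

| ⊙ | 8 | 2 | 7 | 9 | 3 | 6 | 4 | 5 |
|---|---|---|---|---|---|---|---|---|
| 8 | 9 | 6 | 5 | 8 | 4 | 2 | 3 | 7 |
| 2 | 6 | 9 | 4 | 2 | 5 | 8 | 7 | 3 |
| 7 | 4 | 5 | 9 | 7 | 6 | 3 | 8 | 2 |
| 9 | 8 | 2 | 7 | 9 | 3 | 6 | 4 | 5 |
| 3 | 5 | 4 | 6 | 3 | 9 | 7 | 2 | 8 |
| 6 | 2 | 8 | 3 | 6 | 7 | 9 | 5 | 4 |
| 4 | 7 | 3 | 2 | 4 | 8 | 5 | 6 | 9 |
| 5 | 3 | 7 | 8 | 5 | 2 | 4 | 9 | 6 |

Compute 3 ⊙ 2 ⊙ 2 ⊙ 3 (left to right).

3 ⊙ 2 = 4
4 ⊙ 2 = 3
3 ⊙ 3 = 9

9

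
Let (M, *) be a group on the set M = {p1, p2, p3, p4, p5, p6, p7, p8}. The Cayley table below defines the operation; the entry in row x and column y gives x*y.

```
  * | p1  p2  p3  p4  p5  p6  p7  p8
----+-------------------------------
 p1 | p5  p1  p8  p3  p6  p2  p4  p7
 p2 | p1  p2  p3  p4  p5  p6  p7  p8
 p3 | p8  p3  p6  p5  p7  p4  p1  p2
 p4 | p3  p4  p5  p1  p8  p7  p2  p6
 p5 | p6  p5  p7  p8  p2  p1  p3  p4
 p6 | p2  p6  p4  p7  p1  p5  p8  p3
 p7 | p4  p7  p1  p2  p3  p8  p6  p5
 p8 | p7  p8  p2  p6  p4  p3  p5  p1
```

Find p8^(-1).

p3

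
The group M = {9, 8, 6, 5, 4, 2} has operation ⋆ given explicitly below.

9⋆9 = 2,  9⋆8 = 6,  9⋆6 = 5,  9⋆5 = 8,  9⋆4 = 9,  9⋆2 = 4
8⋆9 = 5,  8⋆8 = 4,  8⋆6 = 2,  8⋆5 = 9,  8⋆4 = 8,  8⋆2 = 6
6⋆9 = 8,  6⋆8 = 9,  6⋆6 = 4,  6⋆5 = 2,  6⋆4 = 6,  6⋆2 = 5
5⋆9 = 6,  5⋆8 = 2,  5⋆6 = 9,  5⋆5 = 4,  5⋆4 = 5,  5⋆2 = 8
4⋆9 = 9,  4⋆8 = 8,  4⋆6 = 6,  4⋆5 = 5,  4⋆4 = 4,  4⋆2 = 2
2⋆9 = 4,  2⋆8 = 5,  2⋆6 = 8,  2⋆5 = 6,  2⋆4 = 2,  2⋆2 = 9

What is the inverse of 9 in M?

2

First locate the identity: row 4 matches the header, so 4 is the identity.
Scan row 9 for 4: 9 ⋆ 2 = 4. Hence 9^(-1) = 2.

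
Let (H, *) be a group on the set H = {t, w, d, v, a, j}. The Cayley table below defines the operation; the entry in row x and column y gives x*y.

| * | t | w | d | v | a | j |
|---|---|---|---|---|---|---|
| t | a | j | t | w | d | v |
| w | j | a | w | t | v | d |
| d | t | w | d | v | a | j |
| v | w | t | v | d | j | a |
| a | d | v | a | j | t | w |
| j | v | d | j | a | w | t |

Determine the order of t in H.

The identity element is d (its row matches the header).
t^1 = t
t^2 = t*t = a
t^3 = a*t = d
The first power of t equal to the identity is t^3, so ord(t) = 3.

3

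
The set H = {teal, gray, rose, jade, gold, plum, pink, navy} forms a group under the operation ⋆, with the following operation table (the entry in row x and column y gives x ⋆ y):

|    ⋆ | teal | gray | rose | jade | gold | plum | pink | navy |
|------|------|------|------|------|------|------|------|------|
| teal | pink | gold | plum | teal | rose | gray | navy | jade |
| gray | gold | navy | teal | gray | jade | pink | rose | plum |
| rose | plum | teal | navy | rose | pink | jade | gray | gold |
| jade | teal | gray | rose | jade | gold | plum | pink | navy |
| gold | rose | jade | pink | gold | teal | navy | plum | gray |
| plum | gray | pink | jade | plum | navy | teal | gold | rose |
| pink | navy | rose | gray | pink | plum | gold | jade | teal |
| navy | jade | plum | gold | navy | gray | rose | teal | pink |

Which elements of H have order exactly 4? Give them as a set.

Identity is jade. Compute the order of each non-identity element by repeated multiplication:
  teal: teal → pink → navy → jade  (order 4)
  gray: gray → navy → plum → pink → rose → teal → gold → jade  (order 8)
  rose: rose → navy → gold → pink → gray → teal → plum → jade  (order 8)
  gold: gold → teal → rose → pink → plum → navy → gray → jade  (order 8)
  plum: plum → teal → gray → pink → gold → navy → rose → jade  (order 8)
  pink: pink → jade  (order 2)
  navy: navy → pink → teal → jade  (order 4)
Elements of order 4: {navy, teal}.

{navy, teal}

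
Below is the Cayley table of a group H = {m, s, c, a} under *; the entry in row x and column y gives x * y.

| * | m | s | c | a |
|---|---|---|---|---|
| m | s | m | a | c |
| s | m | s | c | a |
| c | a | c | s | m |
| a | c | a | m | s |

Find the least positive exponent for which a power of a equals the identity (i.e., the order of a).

The identity element is s (its row matches the header).
a^1 = a
a^2 = a * a = s
The first power of a equal to the identity is a^2, so ord(a) = 2.

2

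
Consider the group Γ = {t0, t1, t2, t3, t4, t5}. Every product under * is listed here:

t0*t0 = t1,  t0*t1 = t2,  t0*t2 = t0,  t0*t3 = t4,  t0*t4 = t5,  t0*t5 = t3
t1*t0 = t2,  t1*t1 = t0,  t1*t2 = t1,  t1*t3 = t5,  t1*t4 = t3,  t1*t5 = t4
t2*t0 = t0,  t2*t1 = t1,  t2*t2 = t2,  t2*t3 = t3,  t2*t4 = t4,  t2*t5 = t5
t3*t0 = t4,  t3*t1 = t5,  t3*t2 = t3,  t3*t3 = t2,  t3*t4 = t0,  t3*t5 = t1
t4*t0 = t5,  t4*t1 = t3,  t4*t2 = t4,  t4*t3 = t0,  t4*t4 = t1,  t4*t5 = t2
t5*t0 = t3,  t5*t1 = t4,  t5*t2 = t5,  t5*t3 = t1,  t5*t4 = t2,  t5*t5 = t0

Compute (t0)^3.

t2

t0^1 = t0
t0^2 = t0 * t0 = t1
t0^3 = t1 * t0 = t2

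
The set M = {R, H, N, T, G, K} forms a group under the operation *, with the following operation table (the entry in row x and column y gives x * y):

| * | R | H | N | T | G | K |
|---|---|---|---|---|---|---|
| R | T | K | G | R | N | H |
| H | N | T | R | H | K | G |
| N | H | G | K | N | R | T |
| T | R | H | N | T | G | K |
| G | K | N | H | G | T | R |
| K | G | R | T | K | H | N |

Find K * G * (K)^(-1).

The identity is T. In row K, the entry T sits in column N, so K^(-1) = N.
K * G = H
H * N = R
(Structurally, M here is isomorphic to the symmetric group S_3.)

R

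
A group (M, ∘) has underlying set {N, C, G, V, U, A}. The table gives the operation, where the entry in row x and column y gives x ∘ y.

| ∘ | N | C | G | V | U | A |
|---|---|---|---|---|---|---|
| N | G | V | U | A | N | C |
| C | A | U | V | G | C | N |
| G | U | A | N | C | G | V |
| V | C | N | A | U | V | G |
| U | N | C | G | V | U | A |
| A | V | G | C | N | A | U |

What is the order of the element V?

2

The identity element is U (its row matches the header).
V^1 = V
V^2 = V ∘ V = U
The first power of V equal to the identity is V^2, so ord(V) = 2.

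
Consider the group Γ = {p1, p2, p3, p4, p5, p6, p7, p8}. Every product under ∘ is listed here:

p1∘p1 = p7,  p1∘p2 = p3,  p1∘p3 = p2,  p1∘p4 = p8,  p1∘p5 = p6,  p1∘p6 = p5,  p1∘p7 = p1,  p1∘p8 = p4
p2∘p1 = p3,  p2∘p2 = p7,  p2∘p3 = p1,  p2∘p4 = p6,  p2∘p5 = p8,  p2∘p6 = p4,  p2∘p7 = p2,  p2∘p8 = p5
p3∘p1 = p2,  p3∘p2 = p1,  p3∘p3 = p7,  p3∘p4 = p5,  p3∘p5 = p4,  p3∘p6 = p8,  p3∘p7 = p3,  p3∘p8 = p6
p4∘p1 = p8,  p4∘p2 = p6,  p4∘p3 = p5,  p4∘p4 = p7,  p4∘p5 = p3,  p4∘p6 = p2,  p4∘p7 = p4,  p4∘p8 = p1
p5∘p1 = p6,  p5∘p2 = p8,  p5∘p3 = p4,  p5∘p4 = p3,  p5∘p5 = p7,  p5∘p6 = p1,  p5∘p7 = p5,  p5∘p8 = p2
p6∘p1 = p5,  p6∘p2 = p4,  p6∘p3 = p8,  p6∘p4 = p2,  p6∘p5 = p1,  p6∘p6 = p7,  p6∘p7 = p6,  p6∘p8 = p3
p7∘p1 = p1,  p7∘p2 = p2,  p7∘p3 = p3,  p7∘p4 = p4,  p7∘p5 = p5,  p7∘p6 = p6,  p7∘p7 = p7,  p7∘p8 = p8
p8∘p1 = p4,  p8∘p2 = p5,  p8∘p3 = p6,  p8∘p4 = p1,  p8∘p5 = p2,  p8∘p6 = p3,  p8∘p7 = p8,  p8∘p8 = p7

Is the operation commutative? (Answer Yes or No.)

Yes

Check whether the table is symmetric across its main diagonal.
Every entry (row x, col y) equals the entry (row y, col x), so Γ is abelian.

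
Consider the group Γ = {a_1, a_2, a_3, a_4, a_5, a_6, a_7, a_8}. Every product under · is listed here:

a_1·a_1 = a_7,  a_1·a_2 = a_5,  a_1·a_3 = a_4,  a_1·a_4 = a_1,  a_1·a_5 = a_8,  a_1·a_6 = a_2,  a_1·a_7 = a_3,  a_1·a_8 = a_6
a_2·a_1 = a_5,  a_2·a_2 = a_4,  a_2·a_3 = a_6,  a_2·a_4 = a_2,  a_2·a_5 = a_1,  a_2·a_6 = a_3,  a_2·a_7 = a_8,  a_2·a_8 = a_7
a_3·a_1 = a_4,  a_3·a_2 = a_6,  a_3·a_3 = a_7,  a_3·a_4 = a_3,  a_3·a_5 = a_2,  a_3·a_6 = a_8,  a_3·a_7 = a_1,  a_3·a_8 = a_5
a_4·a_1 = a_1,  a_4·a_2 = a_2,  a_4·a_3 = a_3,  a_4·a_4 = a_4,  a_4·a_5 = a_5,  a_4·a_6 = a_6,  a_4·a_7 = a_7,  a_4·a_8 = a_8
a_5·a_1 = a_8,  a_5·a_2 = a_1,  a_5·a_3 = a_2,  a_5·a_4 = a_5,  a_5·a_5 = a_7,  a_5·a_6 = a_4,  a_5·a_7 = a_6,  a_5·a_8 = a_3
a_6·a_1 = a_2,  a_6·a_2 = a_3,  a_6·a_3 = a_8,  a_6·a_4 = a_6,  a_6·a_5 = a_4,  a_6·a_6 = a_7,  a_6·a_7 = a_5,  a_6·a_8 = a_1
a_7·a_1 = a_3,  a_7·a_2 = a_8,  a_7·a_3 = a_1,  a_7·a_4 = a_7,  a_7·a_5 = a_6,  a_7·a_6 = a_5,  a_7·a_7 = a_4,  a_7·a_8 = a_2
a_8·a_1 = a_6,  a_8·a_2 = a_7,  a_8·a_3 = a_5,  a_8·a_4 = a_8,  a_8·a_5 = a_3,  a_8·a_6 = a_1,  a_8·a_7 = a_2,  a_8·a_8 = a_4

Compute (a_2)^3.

a_2

a_2^1 = a_2
a_2^2 = a_2·a_2 = a_4
a_2^3 = a_4·a_2 = a_2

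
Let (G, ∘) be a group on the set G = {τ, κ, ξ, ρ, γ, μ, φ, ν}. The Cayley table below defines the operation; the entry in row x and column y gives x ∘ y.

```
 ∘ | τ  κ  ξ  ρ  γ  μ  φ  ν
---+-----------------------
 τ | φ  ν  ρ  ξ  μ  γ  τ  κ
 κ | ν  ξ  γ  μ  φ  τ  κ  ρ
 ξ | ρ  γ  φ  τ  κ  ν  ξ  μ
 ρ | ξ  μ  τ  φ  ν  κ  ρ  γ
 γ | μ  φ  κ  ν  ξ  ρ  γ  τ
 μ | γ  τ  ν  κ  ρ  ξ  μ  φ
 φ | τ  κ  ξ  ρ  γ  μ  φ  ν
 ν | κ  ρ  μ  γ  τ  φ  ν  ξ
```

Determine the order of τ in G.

The identity element is φ (its row matches the header).
τ^1 = τ
τ^2 = τ ∘ τ = φ
The first power of τ equal to the identity is τ^2, so ord(τ) = 2.

2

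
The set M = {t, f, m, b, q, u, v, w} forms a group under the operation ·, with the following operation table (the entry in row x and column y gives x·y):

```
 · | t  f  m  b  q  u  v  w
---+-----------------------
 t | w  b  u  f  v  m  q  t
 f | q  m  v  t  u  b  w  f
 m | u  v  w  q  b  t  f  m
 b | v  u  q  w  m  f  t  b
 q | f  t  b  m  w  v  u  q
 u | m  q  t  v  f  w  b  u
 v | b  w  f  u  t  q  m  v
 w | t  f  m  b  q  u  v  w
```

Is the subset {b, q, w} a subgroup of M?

No

b·q = m, which is not in {b, q, w}.
The subset is not closed under ·, so it is not a subgroup.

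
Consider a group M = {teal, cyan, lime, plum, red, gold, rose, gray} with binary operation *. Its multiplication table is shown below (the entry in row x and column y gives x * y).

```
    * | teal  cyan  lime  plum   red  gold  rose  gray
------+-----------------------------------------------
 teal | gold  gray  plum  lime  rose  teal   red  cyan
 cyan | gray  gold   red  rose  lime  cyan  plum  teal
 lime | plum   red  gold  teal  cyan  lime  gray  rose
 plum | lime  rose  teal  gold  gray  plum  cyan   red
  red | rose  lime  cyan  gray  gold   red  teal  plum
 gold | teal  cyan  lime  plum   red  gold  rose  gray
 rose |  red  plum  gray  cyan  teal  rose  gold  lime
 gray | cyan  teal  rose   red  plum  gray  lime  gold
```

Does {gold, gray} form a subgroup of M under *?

Yes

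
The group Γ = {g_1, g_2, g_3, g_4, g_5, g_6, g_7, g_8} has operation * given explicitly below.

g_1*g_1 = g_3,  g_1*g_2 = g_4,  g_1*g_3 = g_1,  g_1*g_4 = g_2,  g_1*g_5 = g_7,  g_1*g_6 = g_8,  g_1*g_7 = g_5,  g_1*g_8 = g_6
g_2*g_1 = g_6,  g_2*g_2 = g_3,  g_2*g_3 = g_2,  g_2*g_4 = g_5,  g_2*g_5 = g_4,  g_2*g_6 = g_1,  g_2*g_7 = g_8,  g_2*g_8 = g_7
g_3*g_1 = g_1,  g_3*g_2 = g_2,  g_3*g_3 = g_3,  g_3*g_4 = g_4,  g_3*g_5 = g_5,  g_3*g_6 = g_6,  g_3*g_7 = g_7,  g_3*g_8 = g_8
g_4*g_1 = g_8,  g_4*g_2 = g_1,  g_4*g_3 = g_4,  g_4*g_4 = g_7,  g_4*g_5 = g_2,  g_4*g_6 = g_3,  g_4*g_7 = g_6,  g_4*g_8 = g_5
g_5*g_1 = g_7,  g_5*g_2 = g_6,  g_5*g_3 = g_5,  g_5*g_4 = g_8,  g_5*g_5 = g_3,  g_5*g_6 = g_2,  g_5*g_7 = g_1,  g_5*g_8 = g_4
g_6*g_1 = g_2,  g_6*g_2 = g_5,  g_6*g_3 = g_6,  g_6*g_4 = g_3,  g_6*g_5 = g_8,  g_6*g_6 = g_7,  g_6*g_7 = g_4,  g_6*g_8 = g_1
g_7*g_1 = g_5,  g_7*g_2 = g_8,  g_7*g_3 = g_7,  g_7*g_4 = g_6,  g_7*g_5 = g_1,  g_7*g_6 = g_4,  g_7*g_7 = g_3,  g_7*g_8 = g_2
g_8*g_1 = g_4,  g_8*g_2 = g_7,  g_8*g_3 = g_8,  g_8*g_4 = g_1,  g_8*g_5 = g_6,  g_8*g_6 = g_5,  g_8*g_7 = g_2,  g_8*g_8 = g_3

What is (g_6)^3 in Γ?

g_6^1 = g_6
g_6^2 = g_6 * g_6 = g_7
g_6^3 = g_7 * g_6 = g_4

g_4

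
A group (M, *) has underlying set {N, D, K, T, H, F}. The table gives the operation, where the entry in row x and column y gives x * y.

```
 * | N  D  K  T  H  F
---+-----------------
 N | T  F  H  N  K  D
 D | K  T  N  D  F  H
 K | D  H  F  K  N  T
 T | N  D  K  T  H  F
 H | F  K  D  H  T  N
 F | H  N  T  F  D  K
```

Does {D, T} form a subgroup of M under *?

{D, T} contains the identity T.
Checking products: every product of two elements of {D, T} (read from the table) lies in {D, T}, so the set is closed.
In a finite group, a nonempty closed subset is a subgroup. So {D, T} ≤ M.

Yes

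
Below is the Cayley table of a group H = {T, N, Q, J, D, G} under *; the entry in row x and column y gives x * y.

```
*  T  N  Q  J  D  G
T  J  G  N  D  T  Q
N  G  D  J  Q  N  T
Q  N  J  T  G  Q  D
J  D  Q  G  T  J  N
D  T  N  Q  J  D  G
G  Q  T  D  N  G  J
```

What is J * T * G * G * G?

J * T = D
D * G = G
G * G = J
J * G = N

N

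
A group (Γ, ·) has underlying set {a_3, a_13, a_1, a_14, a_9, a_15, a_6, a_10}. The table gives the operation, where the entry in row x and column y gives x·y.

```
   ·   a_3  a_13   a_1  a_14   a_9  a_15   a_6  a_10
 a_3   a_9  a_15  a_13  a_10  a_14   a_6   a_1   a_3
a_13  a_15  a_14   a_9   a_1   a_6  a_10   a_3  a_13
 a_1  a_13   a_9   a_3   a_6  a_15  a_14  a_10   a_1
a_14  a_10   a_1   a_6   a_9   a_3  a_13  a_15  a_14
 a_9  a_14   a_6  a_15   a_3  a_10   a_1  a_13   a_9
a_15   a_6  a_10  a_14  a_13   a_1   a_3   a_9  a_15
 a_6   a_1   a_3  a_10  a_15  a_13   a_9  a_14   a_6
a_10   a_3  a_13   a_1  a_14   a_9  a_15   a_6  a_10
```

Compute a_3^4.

a_10

a_3^1 = a_3
a_3^2 = a_3·a_3 = a_9
a_3^3 = a_9·a_3 = a_14
a_3^4 = a_14·a_3 = a_10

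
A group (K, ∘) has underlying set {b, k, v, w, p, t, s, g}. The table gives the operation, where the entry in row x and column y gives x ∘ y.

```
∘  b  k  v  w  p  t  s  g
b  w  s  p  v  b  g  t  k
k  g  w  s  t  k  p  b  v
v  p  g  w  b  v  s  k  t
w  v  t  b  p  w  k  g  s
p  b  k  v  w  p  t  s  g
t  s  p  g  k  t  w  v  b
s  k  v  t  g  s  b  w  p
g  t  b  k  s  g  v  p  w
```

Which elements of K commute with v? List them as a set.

{b, p, v, w}

Compare row v with column v entry by entry.
w ∘ v = b = v ∘ w, so w commutes with v.
g ∘ v = k but v ∘ g = t, so g does not.
Collecting the elements that commute with v: C(v) = {b, p, v, w}.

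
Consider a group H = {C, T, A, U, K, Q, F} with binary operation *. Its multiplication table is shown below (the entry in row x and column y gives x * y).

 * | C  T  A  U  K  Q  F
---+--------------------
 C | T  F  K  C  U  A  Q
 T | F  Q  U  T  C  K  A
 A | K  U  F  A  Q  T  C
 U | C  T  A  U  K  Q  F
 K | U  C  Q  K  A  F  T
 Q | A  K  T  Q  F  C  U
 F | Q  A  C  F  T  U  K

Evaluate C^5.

C^1 = C
C^2 = C * C = T
C^3 = T * C = F
C^4 = F * C = Q
C^5 = Q * C = A

A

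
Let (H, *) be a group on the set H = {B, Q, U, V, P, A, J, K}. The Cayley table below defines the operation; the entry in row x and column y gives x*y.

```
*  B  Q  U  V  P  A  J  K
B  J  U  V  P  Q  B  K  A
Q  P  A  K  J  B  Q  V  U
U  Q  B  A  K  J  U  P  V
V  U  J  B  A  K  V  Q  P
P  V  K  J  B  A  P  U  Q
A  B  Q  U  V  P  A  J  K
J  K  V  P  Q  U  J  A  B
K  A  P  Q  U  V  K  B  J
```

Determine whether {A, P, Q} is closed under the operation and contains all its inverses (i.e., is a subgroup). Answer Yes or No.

P*Q = K, which is not in {A, P, Q}.
The subset is not closed under *, so it is not a subgroup.
(Structurally, H here is isomorphic to the dihedral group D_4.)

No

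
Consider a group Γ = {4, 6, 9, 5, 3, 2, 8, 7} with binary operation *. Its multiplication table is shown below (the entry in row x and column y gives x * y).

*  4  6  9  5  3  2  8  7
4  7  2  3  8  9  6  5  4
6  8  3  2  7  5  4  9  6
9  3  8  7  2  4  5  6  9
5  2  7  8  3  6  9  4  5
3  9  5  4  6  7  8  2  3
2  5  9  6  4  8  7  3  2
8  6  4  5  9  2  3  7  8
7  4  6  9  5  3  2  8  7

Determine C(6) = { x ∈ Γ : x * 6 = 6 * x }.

Compare row 6 with column 6 entry by entry.
3 * 6 = 5 = 6 * 3, so 3 commutes with 6.
4 * 6 = 2 but 6 * 4 = 8, so 4 does not.
Collecting the elements that commute with 6: C(6) = {3, 5, 6, 7}.

{3, 5, 6, 7}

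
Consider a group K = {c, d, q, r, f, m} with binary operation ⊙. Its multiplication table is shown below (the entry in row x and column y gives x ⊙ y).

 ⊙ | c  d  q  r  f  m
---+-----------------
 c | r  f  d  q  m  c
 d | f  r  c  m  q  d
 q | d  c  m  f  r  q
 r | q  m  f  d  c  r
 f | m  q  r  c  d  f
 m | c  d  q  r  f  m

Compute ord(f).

The identity element is m (its row matches the header).
f^1 = f
f^2 = f ⊙ f = d
f^3 = d ⊙ f = q
f^4 = q ⊙ f = r
f^5 = r ⊙ f = c
f^6 = c ⊙ f = m
The first power of f equal to the identity is f^6, so ord(f) = 6.

6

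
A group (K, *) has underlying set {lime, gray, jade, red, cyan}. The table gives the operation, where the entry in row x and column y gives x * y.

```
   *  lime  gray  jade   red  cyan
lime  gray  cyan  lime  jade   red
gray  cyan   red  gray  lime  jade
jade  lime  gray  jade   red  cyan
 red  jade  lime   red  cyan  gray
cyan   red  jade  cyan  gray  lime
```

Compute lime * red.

jade

Read row lime, column red: lime * red = jade.
(Structurally, K here is isomorphic to the cyclic group Z_5.)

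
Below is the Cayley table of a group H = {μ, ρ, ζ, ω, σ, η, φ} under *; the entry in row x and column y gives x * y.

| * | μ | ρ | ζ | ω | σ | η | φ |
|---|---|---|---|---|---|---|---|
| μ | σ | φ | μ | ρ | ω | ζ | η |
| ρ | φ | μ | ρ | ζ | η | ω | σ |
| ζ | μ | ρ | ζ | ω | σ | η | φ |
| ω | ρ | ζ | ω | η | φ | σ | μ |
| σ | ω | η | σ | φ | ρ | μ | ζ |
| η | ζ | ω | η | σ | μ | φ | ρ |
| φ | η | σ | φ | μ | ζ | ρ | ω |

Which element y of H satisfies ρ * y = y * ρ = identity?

First locate the identity: row ζ matches the header, so ζ is the identity.
Scan row ρ for ζ: ρ * ω = ζ. Hence ρ^(-1) = ω.

ω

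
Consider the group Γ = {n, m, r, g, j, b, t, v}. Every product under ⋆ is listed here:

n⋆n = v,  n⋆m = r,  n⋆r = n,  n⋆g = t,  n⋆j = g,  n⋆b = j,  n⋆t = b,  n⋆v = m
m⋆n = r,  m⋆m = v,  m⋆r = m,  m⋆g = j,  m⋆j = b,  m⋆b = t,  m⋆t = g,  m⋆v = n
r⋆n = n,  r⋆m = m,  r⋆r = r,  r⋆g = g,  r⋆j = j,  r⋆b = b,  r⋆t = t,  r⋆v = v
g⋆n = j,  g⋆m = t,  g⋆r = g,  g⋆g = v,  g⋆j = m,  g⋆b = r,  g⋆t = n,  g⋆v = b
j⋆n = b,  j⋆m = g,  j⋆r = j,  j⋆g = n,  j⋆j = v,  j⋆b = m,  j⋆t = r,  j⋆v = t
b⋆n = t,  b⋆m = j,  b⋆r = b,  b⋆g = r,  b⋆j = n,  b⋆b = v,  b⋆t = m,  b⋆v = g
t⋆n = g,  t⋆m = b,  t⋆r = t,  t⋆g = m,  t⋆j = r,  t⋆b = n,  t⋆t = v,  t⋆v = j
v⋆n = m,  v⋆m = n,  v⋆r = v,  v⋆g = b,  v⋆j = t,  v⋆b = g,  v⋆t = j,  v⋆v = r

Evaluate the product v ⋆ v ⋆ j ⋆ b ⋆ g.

v ⋆ v = r
r ⋆ j = j
j ⋆ b = m
m ⋆ g = j

j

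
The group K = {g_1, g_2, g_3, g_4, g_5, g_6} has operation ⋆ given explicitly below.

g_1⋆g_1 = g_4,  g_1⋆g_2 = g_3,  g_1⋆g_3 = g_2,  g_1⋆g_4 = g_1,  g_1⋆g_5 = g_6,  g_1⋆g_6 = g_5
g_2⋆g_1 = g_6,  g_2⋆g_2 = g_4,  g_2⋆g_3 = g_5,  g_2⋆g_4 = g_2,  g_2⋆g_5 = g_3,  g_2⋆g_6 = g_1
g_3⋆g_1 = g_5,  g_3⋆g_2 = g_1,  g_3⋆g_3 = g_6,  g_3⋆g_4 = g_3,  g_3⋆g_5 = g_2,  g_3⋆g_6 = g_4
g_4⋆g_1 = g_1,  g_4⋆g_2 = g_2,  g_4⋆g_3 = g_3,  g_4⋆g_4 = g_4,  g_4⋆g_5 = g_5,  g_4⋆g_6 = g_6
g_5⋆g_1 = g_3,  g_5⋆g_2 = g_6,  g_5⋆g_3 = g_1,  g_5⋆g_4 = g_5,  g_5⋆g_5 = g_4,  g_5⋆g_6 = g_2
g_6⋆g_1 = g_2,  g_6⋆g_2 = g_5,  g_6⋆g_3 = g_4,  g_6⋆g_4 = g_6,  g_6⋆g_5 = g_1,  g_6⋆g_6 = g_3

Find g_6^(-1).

g_3

First locate the identity: row g_4 matches the header, so g_4 is the identity.
Scan row g_6 for g_4: g_6 ⋆ g_3 = g_4. Hence g_6^(-1) = g_3.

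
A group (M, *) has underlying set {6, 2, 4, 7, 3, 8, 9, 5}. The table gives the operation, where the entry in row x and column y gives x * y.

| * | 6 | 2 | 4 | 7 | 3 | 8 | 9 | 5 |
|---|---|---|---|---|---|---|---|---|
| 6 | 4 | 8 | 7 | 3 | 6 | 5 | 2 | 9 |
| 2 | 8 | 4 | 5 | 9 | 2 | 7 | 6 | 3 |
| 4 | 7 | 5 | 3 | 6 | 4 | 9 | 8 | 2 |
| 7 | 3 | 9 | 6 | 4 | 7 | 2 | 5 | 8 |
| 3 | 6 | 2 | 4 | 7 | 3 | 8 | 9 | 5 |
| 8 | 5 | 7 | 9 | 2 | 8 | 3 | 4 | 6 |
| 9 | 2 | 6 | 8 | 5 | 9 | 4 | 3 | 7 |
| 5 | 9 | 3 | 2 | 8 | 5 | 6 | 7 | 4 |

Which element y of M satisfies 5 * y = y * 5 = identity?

First locate the identity: row 3 matches the header, so 3 is the identity.
Scan row 5 for 3: 5 * 2 = 3. Hence 5^(-1) = 2.

2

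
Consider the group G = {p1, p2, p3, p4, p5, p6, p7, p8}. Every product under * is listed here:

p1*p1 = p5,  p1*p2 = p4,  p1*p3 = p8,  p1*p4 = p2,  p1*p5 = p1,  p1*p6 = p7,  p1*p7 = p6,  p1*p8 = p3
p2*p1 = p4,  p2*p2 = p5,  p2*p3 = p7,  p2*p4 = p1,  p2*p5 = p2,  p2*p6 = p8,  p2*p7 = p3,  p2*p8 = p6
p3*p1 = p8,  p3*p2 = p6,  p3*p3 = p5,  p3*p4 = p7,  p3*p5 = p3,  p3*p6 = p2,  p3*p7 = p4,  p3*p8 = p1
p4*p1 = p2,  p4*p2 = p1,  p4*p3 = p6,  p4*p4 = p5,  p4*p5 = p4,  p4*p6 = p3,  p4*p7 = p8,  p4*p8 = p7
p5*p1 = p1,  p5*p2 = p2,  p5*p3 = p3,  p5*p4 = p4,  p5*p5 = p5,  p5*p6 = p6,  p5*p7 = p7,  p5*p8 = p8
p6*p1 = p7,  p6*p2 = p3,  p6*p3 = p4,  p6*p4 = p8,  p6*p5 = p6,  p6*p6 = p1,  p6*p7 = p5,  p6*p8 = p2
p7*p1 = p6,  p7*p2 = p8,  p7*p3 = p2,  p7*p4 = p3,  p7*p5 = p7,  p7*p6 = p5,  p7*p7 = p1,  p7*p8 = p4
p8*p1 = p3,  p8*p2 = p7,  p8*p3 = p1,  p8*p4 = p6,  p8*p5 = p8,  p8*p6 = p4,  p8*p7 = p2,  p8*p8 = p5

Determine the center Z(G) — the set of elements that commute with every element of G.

{p1, p5}

An element z is central iff its row equals its column in the table.
For p8: p8 * p6 = p4 ≠ p2 = p6 * p8, so p8 ∉ Z.
Checking each element this way leaves Z(G) = {p1, p5}.
(Structurally, G here is isomorphic to the dihedral group D_4.)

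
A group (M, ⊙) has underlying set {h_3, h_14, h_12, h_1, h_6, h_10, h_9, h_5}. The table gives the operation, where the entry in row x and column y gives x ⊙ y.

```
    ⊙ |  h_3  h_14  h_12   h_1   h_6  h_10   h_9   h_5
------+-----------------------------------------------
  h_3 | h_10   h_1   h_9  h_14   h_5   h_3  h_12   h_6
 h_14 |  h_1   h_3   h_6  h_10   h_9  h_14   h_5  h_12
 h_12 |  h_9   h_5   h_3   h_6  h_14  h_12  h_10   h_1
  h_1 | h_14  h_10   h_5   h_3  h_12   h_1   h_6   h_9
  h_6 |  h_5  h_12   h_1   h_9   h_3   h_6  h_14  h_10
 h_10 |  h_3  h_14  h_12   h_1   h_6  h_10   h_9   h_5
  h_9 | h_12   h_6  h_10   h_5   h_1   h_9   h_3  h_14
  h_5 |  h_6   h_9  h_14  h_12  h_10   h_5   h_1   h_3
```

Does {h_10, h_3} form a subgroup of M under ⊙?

Yes

{h_10, h_3} contains the identity h_10.
Checking products: every product of two elements of {h_10, h_3} (read from the table) lies in {h_10, h_3}, so the set is closed.
In a finite group, a nonempty closed subset is a subgroup. So {h_10, h_3} ≤ M.
(Structurally, M here is isomorphic to the quaternion group Q_8.)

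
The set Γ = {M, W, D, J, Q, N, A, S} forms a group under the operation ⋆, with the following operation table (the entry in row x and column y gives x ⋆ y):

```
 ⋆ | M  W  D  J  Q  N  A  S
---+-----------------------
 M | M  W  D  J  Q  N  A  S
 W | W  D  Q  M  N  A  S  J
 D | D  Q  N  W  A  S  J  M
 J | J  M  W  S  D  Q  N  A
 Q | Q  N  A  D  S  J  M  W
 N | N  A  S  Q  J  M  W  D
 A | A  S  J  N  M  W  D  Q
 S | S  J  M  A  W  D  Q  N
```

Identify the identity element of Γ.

M

The identity e satisfies e ⋆ x = x for all x, so its row in the table reproduces the column headers.
Row M reads: M, W, D, J, Q, N, A, S — exactly the header order. So M is the identity.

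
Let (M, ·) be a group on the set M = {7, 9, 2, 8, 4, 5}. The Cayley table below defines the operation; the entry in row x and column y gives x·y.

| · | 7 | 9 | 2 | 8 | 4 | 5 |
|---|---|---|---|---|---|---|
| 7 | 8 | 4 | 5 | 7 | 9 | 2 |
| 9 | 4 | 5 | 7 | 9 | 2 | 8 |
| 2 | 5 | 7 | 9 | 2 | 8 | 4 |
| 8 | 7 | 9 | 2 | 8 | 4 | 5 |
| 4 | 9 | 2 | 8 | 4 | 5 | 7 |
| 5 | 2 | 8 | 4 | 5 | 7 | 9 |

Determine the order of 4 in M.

The identity element is 8 (its row matches the header).
4^1 = 4
4^2 = 4·4 = 5
4^3 = 5·4 = 7
4^4 = 7·4 = 9
4^5 = 9·4 = 2
4^6 = 2·4 = 8
The first power of 4 equal to the identity is 4^6, so ord(4) = 6.
(Structurally, M here is isomorphic to the cyclic group Z_6.)

6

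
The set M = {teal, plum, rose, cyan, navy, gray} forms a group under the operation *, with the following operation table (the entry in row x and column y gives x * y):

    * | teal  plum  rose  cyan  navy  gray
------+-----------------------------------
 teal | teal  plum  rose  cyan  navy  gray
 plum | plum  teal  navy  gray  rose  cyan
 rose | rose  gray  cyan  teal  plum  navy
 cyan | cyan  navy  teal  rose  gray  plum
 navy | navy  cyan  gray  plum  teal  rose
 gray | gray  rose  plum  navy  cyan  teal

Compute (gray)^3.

gray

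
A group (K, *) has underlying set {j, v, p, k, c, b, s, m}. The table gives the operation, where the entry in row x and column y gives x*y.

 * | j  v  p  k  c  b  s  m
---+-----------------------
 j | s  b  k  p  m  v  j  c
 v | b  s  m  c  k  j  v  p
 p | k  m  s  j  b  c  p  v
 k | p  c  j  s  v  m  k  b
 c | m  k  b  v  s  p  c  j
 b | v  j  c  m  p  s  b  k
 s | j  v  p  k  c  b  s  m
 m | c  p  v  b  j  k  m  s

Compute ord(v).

The identity element is s (its row matches the header).
v^1 = v
v^2 = v*v = s
The first power of v equal to the identity is v^2, so ord(v) = 2.

2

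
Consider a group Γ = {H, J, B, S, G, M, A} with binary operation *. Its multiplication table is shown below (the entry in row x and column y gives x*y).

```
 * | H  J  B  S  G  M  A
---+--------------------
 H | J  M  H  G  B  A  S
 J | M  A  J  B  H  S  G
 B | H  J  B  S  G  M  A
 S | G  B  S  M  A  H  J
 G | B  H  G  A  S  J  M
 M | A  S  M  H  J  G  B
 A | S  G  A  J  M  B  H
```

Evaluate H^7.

B

H^1 = H
H^2 = H*H = J
H^3 = J*H = M
H^4 = M*H = A
H^5 = A*H = S
H^6 = S*H = G
H^7 = G*H = B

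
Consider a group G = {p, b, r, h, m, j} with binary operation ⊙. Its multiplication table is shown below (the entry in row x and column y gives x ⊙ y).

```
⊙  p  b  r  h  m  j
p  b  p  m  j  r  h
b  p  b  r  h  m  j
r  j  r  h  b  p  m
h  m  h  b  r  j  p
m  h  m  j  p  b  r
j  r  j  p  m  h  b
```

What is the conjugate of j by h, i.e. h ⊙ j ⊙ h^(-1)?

The identity is b. In row h, the entry b sits in column r, so h^(-1) = r.
h ⊙ j = p
p ⊙ r = m

m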